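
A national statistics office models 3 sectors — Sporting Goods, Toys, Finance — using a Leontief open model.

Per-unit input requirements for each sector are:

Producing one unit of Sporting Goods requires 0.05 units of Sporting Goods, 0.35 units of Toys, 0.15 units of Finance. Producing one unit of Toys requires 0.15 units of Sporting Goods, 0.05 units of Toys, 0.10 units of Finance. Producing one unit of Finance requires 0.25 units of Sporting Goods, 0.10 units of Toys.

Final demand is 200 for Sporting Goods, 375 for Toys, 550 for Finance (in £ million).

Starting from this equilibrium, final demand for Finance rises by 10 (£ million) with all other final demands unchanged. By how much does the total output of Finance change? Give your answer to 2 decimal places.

Δx_3 = 10.71

I − A =
  [   0.95    -0.15    -0.25]
  [  -0.35     0.95    -0.10]
  [  -0.15    -0.10     1.00]
Cofactors of I−A, C_ij = (−1)^(i+j)·(minor ij) (rows/columns in the sector order above):
  C_11 = (0.95)(1.00) − (-0.10)(-0.10) = 0.9400
  C_12 = −[(-0.35)(1.00) − (-0.10)(-0.15)] = 0.3650
  C_13 = (-0.35)(-0.10) − (0.95)(-0.15) = 0.1775
  C_21 = −[(-0.15)(1.00) − (-0.25)(-0.10)] = 0.1750
  C_22 = (0.95)(1.00) − (-0.25)(-0.15) = 0.9125
  C_23 = −[(0.95)(-0.10) − (-0.15)(-0.15)] = 0.1175
  C_31 = (-0.15)(-0.10) − (-0.25)(0.95) = 0.2525
  C_32 = −[(0.95)(-0.10) − (-0.25)(-0.35)] = 0.1825
  C_33 = (0.95)(0.95) − (-0.15)(-0.35) = 0.8500
det(I−A) = Σ_j (I−A)_1j·C_1j = (0.95)(0.9400) + (-0.15)(0.3650) + (-0.25)(0.1775) = 0.793875
adj(I−A) = Cᵀ =
  [ 0.9400   0.1750   0.2525]
  [ 0.3650   0.9125   0.1825]
  [ 0.1775   0.1175   0.8500]
(I − A)⁻¹ = adj(I−A) / det(I−A) ≈
  [   1.1841     0.2204     0.3181]
  [   0.4598     1.1494     0.2299]
  [   0.2236     0.1480     1.0707]
Δx = (I − A)⁻¹ Δd with Δd having +10 in the Finance component and 0 elsewhere.
So Δx_3 = L_33 · (+10), where L_33 = adj(I−A)_33 / det(I−A) = 0.8500 / 0.793875.
Δx_3 = 0.8500 × (+10) / 0.793875 = 8.50 / 0.793875 ≈ 10.71.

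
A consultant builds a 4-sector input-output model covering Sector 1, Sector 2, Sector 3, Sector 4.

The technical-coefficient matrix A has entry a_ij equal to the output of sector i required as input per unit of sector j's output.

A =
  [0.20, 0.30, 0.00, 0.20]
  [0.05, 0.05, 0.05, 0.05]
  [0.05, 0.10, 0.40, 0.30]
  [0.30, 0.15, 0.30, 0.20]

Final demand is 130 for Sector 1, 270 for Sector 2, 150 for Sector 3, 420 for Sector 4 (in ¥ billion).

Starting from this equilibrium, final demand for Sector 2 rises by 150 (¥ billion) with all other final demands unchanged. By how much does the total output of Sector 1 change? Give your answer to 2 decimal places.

Δx_1 = 88.92

I − A =
  [   0.80    -0.30     0.00    -0.20]
  [  -0.05     0.95    -0.05    -0.05]
  [  -0.05    -0.10     0.60    -0.30]
  [  -0.30    -0.15    -0.30     0.80]
Compute the cofactors C_ij = (−1)^(i+j)·(3×3 minor ij) of I−A; the adjugate is their transpose:
adj(I−A) = Cᵀ =
  [ 0.358250   0.141000   0.075000   0.126500]
  [ 0.035750   0.273000   0.044000   0.042500]
  [ 0.130875   0.134500   0.527000   0.238750]
  [ 0.190125   0.154500   0.234000   0.442250]
det(I−A) = Σ_j (I−A)_1j·C_1j = (0.80)(0.358250) + (-0.30)(0.035750) + (0.00)(0.130875) + (-0.20)(0.190125) = 0.23785
(I − A)⁻¹ = adj(I−A) / det(I−A) ≈
  [   1.5062     0.5928     0.3153     0.5318]
  [   0.1503     1.1478     0.1850     0.1787]
  [   0.5502     0.5655     2.2157     1.0038]
  [   0.7993     0.6496     0.9838     1.8594]
Δx = (I − A)⁻¹ Δd with Δd having +150 in the Sector 2 component and 0 elsewhere.
So Δx_1 = L_12 · (+150), where L_12 = adj(I−A)_12 / det(I−A) = 0.141000 / 0.23785.
Δx_1 = 0.141000 × (+150) / 0.23785 = 21.15 / 0.23785 ≈ 88.92.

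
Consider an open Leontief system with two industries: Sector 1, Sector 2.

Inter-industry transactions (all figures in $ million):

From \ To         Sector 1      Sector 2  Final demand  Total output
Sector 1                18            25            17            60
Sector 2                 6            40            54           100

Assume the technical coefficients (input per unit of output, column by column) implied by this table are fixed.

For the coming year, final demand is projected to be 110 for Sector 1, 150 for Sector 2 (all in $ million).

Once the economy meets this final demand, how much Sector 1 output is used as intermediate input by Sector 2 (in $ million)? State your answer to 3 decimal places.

Technical coefficients a_ij = z_ij / X_j:
  a_11 = 18/60 = 0.30, a_21 = 6/60 = 0.10
  a_12 = 25/100 = 0.25, a_22 = 40/100 = 0.40
I − A =
  [   0.70    -0.25]
  [  -0.10     0.60]
det(I−A) = (0.70)(0.60) − (-0.25)(-0.10) = 0.3950
adj(I−A) = [[0.60, 0.25], [0.10, 0.70]]
(I − A)⁻¹ = adj(I−A) / det(I−A) ≈
  [   1.5190     0.6329]
  [   0.2532     1.7722]
First solve x = (I − A)⁻¹ d = adj(I−A)·d / det(I−A); in particular x_2 = (0.10·110 + 0.70·150) / 0.3950 = 116.00 / 0.3950 ≈ 293.67089.
Intermediate flow from 1 to 2: z_12 = a_12 · x_2 = 0.25 × 116.00 / 0.3950 = 29.00 / 0.3950 ≈ 73.418.

z_12 = 73.418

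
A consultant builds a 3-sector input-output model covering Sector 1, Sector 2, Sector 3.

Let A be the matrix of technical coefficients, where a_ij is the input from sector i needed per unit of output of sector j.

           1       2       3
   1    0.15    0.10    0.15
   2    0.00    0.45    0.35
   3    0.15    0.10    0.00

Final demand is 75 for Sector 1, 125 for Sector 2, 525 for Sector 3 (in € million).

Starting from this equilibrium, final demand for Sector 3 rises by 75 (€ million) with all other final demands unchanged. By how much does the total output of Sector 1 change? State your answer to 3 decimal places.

I − A =
  [   0.85    -0.10    -0.15]
  [   0.00     0.55    -0.35]
  [  -0.15    -0.10     1.00]
Cofactors of I−A, C_ij = (−1)^(i+j)·(minor ij) (rows/columns in the sector order above):
  C_11 = (0.55)(1.00) − (-0.35)(-0.10) = 0.5150
  C_12 = −[(0.00)(1.00) − (-0.35)(-0.15)] = 0.0525
  C_13 = (0.00)(-0.10) − (0.55)(-0.15) = 0.0825
  C_21 = −[(-0.10)(1.00) − (-0.15)(-0.10)] = 0.1150
  C_22 = (0.85)(1.00) − (-0.15)(-0.15) = 0.8275
  C_23 = −[(0.85)(-0.10) − (-0.10)(-0.15)] = 0.1000
  C_31 = (-0.10)(-0.35) − (-0.15)(0.55) = 0.1175
  C_32 = −[(0.85)(-0.35) − (-0.15)(0.00)] = 0.2975
  C_33 = (0.85)(0.55) − (-0.10)(0.00) = 0.4675
det(I−A) = Σ_j (I−A)_1j·C_1j = (0.85)(0.5150) + (-0.10)(0.0525) + (-0.15)(0.0825) = 0.420125
adj(I−A) = Cᵀ =
  [ 0.5150   0.1150   0.1175]
  [ 0.0525   0.8275   0.2975]
  [ 0.0825   0.1000   0.4675]
(I − A)⁻¹ = adj(I−A) / det(I−A) ≈
  [   1.2258     0.2737     0.2797]
  [   0.1250     1.9697     0.7081]
  [   0.1964     0.2380     1.1128]
Δx = (I − A)⁻¹ Δd with Δd having +75 in the Sector 3 component and 0 elsewhere.
So Δx_1 = L_13 · (+75), where L_13 = adj(I−A)_13 / det(I−A) = 0.1175 / 0.420125.
Δx_1 = 0.1175 × (+75) / 0.420125 = 8.8125 / 0.420125 ≈ 20.976.

Δx_1 = 20.976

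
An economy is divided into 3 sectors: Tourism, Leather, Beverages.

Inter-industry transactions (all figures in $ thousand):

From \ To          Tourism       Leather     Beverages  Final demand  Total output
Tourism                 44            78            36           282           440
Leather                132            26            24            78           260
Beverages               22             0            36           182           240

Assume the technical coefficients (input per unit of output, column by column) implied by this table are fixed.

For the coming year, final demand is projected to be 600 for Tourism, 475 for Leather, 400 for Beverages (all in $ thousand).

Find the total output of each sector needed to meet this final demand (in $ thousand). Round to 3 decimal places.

x_1 = 1070.186, x_2 = 943.789, x_3 = 533.540

Technical coefficients a_ij = z_ij / X_j:
  a_11 = 44/440 = 0.10, a_21 = 132/440 = 0.30, a_31 = 22/440 = 0.05
  a_12 = 78/260 = 0.30, a_22 = 26/260 = 0.10, a_32 = 0/260 = 0.00
  a_13 = 36/240 = 0.15, a_23 = 24/240 = 0.10, a_33 = 36/240 = 0.15
I − A =
  [   0.90    -0.30    -0.15]
  [  -0.30     0.90    -0.10]
  [  -0.05     0.00     0.85]
Cofactors of I−A, C_ij = (−1)^(i+j)·(minor ij) (rows/columns in the sector order above):
  C_11 = (0.90)(0.85) − (-0.10)(0.00) = 0.7650
  C_12 = −[(-0.30)(0.85) − (-0.10)(-0.05)] = 0.2600
  C_13 = (-0.30)(0.00) − (0.90)(-0.05) = 0.0450
  C_21 = −[(-0.30)(0.85) − (-0.15)(0.00)] = 0.2550
  C_22 = (0.90)(0.85) − (-0.15)(-0.05) = 0.7575
  C_23 = −[(0.90)(0.00) − (-0.30)(-0.05)] = 0.0150
  C_31 = (-0.30)(-0.10) − (-0.15)(0.90) = 0.1650
  C_32 = −[(0.90)(-0.10) − (-0.15)(-0.30)] = 0.1350
  C_33 = (0.90)(0.90) − (-0.30)(-0.30) = 0.7200
det(I−A) = Σ_j (I−A)_1j·C_1j = (0.90)(0.7650) + (-0.30)(0.2600) + (-0.15)(0.0450) = 0.60375
adj(I−A) = Cᵀ =
  [ 0.7650   0.2550   0.1650]
  [ 0.2600   0.7575   0.1350]
  [ 0.0450   0.0150   0.7200]
(I − A)⁻¹ = adj(I−A) / det(I−A) ≈
  [   1.2671     0.4224     0.2733]
  [   0.4306     1.2547     0.2236]
  [   0.0745     0.0248     1.1925]
x = (I − A)⁻¹ d = adj(I−A)·d / det(I−A), with det(I−A) = 0.60375:
  x_1 = (0.7650·600 + 0.2550·475 + 0.1650·400) / 0.60375 = 646.125 / 0.60375 ≈ 1070.186
  x_2 = (0.2600·600 + 0.7575·475 + 0.1350·400) / 0.60375 = 569.8125 / 0.60375 ≈ 943.789
  x_3 = (0.0450·600 + 0.0150·475 + 0.7200·400) / 0.60375 = 322.125 / 0.60375 ≈ 533.540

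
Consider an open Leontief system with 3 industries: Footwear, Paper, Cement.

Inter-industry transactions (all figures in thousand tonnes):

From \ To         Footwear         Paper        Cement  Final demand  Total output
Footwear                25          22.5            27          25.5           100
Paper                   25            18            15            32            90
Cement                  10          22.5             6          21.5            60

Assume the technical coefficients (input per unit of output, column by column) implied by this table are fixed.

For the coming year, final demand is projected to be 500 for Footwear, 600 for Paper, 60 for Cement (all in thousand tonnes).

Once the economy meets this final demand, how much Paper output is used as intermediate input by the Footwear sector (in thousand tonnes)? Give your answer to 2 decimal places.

z_21 = 379.67

Technical coefficients a_ij = z_ij / X_j:
  a_11 = 25/100 = 0.25, a_21 = 25/100 = 0.25, a_31 = 10/100 = 0.10
  a_12 = 22.5/90 = 0.25, a_22 = 18/90 = 0.20, a_32 = 22.5/90 = 0.25
  a_13 = 27/60 = 0.45, a_23 = 15/60 = 0.25, a_33 = 6/60 = 0.10
I − A =
  [   0.75    -0.25    -0.45]
  [  -0.25     0.80    -0.25]
  [  -0.10    -0.25     0.90]
Cofactors of I−A, C_ij = (−1)^(i+j)·(minor ij) (rows/columns in the sector order above):
  C_11 = (0.80)(0.90) − (-0.25)(-0.25) = 0.6575
  C_12 = −[(-0.25)(0.90) − (-0.25)(-0.10)] = 0.2500
  C_13 = (-0.25)(-0.25) − (0.80)(-0.10) = 0.1425
  C_21 = −[(-0.25)(0.90) − (-0.45)(-0.25)] = 0.3375
  C_22 = (0.75)(0.90) − (-0.45)(-0.10) = 0.6300
  C_23 = −[(0.75)(-0.25) − (-0.25)(-0.10)] = 0.2125
  C_31 = (-0.25)(-0.25) − (-0.45)(0.80) = 0.4225
  C_32 = −[(0.75)(-0.25) − (-0.45)(-0.25)] = 0.3000
  C_33 = (0.75)(0.80) − (-0.25)(-0.25) = 0.5375
det(I−A) = Σ_j (I−A)_1j·C_1j = (0.75)(0.6575) + (-0.25)(0.2500) + (-0.45)(0.1425) = 0.3665
adj(I−A) = Cᵀ =
  [ 0.6575   0.3375   0.4225]
  [ 0.2500   0.6300   0.3000]
  [ 0.1425   0.2125   0.5375]
(I − A)⁻¹ = adj(I−A) / det(I−A) ≈
  [   1.7940     0.9209     1.1528]
  [   0.6821     1.7190     0.8186]
  [   0.3888     0.5798     1.4666]
First solve x = (I − A)⁻¹ d = adj(I−A)·d / det(I−A); in particular x_1 = (0.6575·500 + 0.3375·600 + 0.4225·60) / 0.3665 = 556.60 / 0.3665 ≈ 1518.6903.
Intermediate flow from 2 to 1: z_21 = a_21 · x_1 = 0.25 × 556.60 / 0.3665 = 139.15 / 0.3665 ≈ 379.67.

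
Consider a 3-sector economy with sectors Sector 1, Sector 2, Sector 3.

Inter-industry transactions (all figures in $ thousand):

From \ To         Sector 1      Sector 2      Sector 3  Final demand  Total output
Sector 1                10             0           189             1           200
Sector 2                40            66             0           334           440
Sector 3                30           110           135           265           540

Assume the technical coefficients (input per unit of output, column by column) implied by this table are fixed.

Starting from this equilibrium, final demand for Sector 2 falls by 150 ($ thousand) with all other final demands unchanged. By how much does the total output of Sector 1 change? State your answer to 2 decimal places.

Technical coefficients a_ij = z_ij / X_j:
  a_11 = 10/200 = 0.05, a_21 = 40/200 = 0.20, a_31 = 30/200 = 0.15
  a_12 = 0/440 = 0.00, a_22 = 66/440 = 0.15, a_32 = 110/440 = 0.25
  a_13 = 189/540 = 0.35, a_23 = 0/540 = 0.00, a_33 = 135/540 = 0.25
I − A =
  [   0.95     0.00    -0.35]
  [  -0.20     0.85     0.00]
  [  -0.15    -0.25     0.75]
Cofactors of I−A, C_ij = (−1)^(i+j)·(minor ij) (rows/columns in the sector order above):
  C_11 = (0.85)(0.75) − (0.00)(-0.25) = 0.6375
  C_12 = −[(-0.20)(0.75) − (0.00)(-0.15)] = 0.1500
  C_13 = (-0.20)(-0.25) − (0.85)(-0.15) = 0.1775
  C_21 = −[(0.00)(0.75) − (-0.35)(-0.25)] = 0.0875
  C_22 = (0.95)(0.75) − (-0.35)(-0.15) = 0.6600
  C_23 = −[(0.95)(-0.25) − (0.00)(-0.15)] = 0.2375
  C_31 = (0.00)(0.00) − (-0.35)(0.85) = 0.2975
  C_32 = −[(0.95)(0.00) − (-0.35)(-0.20)] = 0.0700
  C_33 = (0.95)(0.85) − (0.00)(-0.20) = 0.8075
det(I−A) = Σ_j (I−A)_1j·C_1j = (0.95)(0.6375) + (0.00)(0.1500) + (-0.35)(0.1775) = 0.5435
adj(I−A) = Cᵀ =
  [ 0.6375   0.0875   0.2975]
  [ 0.1500   0.6600   0.0700]
  [ 0.1775   0.2375   0.8075]
(I − A)⁻¹ = adj(I−A) / det(I−A) ≈
  [   1.1730     0.1610     0.5474]
  [   0.2760     1.2144     0.1288]
  [   0.3266     0.4370     1.4857]
Δx = (I − A)⁻¹ Δd with Δd having -150 in the Sector 2 component and 0 elsewhere.
So Δx_1 = L_12 · (-150), where L_12 = adj(I−A)_12 / det(I−A) = 0.0875 / 0.5435.
Δx_1 = 0.0875 × (-150) / 0.5435 = -13.125 / 0.5435 ≈ -24.15.

Δx_1 = -24.15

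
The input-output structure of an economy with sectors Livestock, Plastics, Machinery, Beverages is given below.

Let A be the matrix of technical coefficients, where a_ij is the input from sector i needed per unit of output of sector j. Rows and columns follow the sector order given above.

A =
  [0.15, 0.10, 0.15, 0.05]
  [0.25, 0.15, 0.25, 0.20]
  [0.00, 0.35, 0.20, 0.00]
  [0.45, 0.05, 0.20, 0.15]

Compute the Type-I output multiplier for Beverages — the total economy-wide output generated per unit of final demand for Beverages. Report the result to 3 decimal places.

I − A =
  [   0.85    -0.10    -0.15    -0.05]
  [  -0.25     0.85    -0.25    -0.20]
  [   0.00    -0.35     0.80     0.00]
  [  -0.45    -0.05    -0.20     0.85]
Compute the cofactors C_ij = (−1)^(i+j)·(3×3 minor ij) of I−A; the adjugate is their transpose:
adj(I−A) = Cᵀ =
  [ 0.481625   0.118125   0.141250   0.056125]
  [ 0.242000   0.560000   0.256875   0.146000]
  [ 0.105875   0.245000   0.555625   0.063875]
  [ 0.294125   0.153125   0.220625   0.470500]
det(I−A) = Σ_j (I−A)_1j·C_1j = (0.85)(0.481625) + (-0.10)(0.242000) + (-0.15)(0.105875) + (-0.05)(0.294125) = 0.35459375
(I − A)⁻¹ = adj(I−A) / det(I−A) ≈
  [   1.3582     0.3331     0.3983     0.1583]
  [   0.6825     1.5793     0.7244     0.4117]
  [   0.2986     0.6909     1.5669     0.1801]
  [   0.8295     0.4318     0.6222     1.3269]
The output multiplier for sector j is the column-j sum of the Leontief inverse (I − A)⁻¹ = adj(I−A) / det(I−A).
Column B of adj(I−A): (0.056125, 0.146000, 0.063875, 0.470500); det(I−A) = 0.35459375.
m_B = (0.056125 + 0.146000 + 0.063875 + 0.470500) / 0.35459375 = 0.7365 / 0.35459375 ≈ 2.077.

m_B = 2.077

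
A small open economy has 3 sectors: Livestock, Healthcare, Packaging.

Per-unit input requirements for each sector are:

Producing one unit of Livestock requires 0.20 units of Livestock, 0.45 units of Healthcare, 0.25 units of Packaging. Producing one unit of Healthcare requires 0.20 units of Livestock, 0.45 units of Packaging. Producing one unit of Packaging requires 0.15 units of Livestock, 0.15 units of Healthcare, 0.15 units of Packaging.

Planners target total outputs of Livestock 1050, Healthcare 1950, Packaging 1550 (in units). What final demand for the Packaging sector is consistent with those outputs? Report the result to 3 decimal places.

d_3 = 177.500

I − A =
  [   0.80    -0.20    -0.15]
  [  -0.45     1.00    -0.15]
  [  -0.25    -0.45     0.85]
d = (I − A) x:
  d_1 = (+0.80)·1050 + (-0.20)·1950 + (-0.15)·1550 = 217.500
  d_2 = (-0.45)·1050 + (+1.00)·1950 + (-0.15)·1550 = 1245.000
  d_3 = (-0.25)·1050 + (-0.45)·1950 + (+0.85)·1550 = 177.500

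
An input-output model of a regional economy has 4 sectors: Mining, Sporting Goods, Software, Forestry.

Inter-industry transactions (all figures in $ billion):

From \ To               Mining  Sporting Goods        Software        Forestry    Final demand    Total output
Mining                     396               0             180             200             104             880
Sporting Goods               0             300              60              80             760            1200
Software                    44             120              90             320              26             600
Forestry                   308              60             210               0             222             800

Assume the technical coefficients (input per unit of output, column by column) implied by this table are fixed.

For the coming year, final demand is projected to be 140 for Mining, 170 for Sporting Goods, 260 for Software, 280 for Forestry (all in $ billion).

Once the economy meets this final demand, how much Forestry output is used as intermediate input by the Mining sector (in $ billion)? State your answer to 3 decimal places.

z_41 = 440.638

Technical coefficients a_ij = z_ij / X_j:
  a_11 = 396/880 = 0.45, a_21 = 0/880 = 0.00, a_31 = 44/880 = 0.05, a_41 = 308/880 = 0.35
  a_12 = 0/1200 = 0.00, a_22 = 300/1200 = 0.25, a_32 = 120/1200 = 0.10, a_42 = 60/1200 = 0.05
  a_13 = 180/600 = 0.30, a_23 = 60/600 = 0.10, a_33 = 90/600 = 0.15, a_43 = 210/600 = 0.35
  a_14 = 200/800 = 0.25, a_24 = 80/800 = 0.10, a_34 = 320/800 = 0.40, a_44 = 0/800 = 0.00
I − A =
  [   0.55     0.00    -0.30    -0.25]
  [   0.00     0.75    -0.10    -0.10]
  [  -0.05    -0.10     0.85    -0.40]
  [  -0.35    -0.05    -0.35     1.00]
Compute the cofactors C_ij = (−1)^(i+j)·(3×3 minor ij) of I−A; the adjugate is their transpose:
adj(I−A) = Cᵀ =
  [ 0.512750   0.055375   0.290375   0.249875]
  [ 0.050500   0.254750   0.076000   0.068500]
  [ 0.145750   0.057875   0.344125   0.179875]
  [ 0.233000   0.052375   0.225875   0.333875]
det(I−A) = Σ_j (I−A)_1j·C_1j = (0.55)(0.512750) + (0.00)(0.050500) + (-0.30)(0.145750) + (-0.25)(0.233000) = 0.1800375
(I − A)⁻¹ = adj(I−A) / det(I−A) ≈
  [   2.8480     0.3076     1.6129     1.3879]
  [   0.2805     1.4150     0.4221     0.3805]
  [   0.8096     0.3215     1.9114     0.9991]
  [   1.2942     0.2909     1.2546     1.8545]
First solve x = (I − A)⁻¹ d = adj(I−A)·d / det(I−A); in particular x_1 = (0.512750·140 + 0.055375·170 + 0.290375·260 + 0.249875·280) / 0.1800375 = 226.66125 / 0.1800375 ≈ 1258.96688.
Intermediate flow from 4 to 1: z_41 = a_41 · x_1 = 0.35 × 226.66125 / 0.1800375 = 79.3314375 / 0.1800375 ≈ 440.638.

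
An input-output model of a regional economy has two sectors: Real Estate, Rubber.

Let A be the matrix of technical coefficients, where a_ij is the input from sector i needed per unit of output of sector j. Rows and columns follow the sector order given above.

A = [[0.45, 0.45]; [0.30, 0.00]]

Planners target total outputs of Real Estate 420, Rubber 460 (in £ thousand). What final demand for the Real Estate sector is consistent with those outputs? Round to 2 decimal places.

d_1 = 24.00

I − A =
  [   0.55    -0.45]
  [  -0.30     1.00]
d = (I − A) x:
  d_1 = (+0.55)·420 + (-0.45)·460 = 24.00
  d_2 = (-0.30)·420 + (+1.00)·460 = 334.00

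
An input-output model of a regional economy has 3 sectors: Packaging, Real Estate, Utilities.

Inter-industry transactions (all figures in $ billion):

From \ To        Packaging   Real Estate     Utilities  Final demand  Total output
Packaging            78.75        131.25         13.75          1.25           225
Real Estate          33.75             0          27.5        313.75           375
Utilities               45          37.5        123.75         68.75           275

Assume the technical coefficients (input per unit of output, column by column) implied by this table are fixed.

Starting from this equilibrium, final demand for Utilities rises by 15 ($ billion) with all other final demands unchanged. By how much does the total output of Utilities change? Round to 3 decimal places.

Δx_3 = 29.446

Technical coefficients a_ij = z_ij / X_j:
  a_11 = 78.75/225 = 0.35, a_21 = 33.75/225 = 0.15, a_31 = 45/225 = 0.20
  a_12 = 131.25/375 = 0.35, a_22 = 0/375 = 0.00, a_32 = 37.5/375 = 0.10
  a_13 = 13.75/275 = 0.05, a_23 = 27.5/275 = 0.10, a_33 = 123.75/275 = 0.45
I − A =
  [   0.65    -0.35    -0.05]
  [  -0.15     1.00    -0.10]
  [  -0.20    -0.10     0.55]
Cofactors of I−A, C_ij = (−1)^(i+j)·(minor ij) (rows/columns in the sector order above):
  C_11 = (1.00)(0.55) − (-0.10)(-0.10) = 0.5400
  C_12 = −[(-0.15)(0.55) − (-0.10)(-0.20)] = 0.1025
  C_13 = (-0.15)(-0.10) − (1.00)(-0.20) = 0.2150
  C_21 = −[(-0.35)(0.55) − (-0.05)(-0.10)] = 0.1975
  C_22 = (0.65)(0.55) − (-0.05)(-0.20) = 0.3475
  C_23 = −[(0.65)(-0.10) − (-0.35)(-0.20)] = 0.1350
  C_31 = (-0.35)(-0.10) − (-0.05)(1.00) = 0.0850
  C_32 = −[(0.65)(-0.10) − (-0.05)(-0.15)] = 0.0725
  C_33 = (0.65)(1.00) − (-0.35)(-0.15) = 0.5975
det(I−A) = Σ_j (I−A)_1j·C_1j = (0.65)(0.5400) + (-0.35)(0.1025) + (-0.05)(0.2150) = 0.304375
adj(I−A) = Cᵀ =
  [ 0.5400   0.1975   0.0850]
  [ 0.1025   0.3475   0.0725]
  [ 0.2150   0.1350   0.5975]
(I − A)⁻¹ = adj(I−A) / det(I−A) ≈
  [   1.7741     0.6489     0.2793]
  [   0.3368     1.1417     0.2382]
  [   0.7064     0.4435     1.9630]
Δx = (I − A)⁻¹ Δd with Δd having +15 in the Utilities component and 0 elsewhere.
So Δx_3 = L_33 · (+15), where L_33 = adj(I−A)_33 / det(I−A) = 0.5975 / 0.304375.
Δx_3 = 0.5975 × (+15) / 0.304375 = 8.9625 / 0.304375 ≈ 29.446.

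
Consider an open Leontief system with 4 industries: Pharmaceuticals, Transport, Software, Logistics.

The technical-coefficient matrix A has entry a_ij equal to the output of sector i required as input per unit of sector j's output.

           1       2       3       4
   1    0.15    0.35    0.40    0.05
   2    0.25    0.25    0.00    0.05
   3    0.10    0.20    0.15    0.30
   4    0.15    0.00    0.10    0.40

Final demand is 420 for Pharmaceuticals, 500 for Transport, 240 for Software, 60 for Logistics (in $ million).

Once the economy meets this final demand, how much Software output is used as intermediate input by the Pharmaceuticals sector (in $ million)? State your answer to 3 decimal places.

z_31 = 147.817

I − A =
  [   0.85    -0.35    -0.40    -0.05]
  [  -0.25     0.75     0.00    -0.05]
  [  -0.10    -0.20     0.85    -0.30]
  [  -0.15     0.00    -0.10     0.60]
Compute the cofactors C_ij = (−1)^(i+j)·(3×3 minor ij) of I−A; the adjugate is their transpose:
adj(I−A) = Cᵀ =
  [ 0.359000   0.217000   0.185500   0.140750]
  [ 0.126875   0.359125   0.068500   0.074750]
  [ 0.110250   0.137250   0.321750   0.181500]
  [ 0.108125   0.077125   0.100000   0.417500]
det(I−A) = Σ_j (I−A)_1j·C_1j = (0.85)(0.359000) + (-0.35)(0.126875) + (-0.40)(0.110250) + (-0.05)(0.108125) = 0.2112375
(I − A)⁻¹ = adj(I−A) / det(I−A) ≈
  [   1.6995     1.0273     0.8782     0.6663]
  [   0.6006     1.7001     0.3243     0.3539]
  [   0.5219     0.6497     1.5232     0.8592]
  [   0.5119     0.3651     0.4734     1.9764]
First solve x = (I − A)⁻¹ d = adj(I−A)·d / det(I−A); in particular x_1 = (0.359000·420 + 0.217000·500 + 0.185500·240 + 0.140750·60) / 0.2112375 = 312.245 / 0.2112375 ≈ 1478.17031.
Intermediate flow from 3 to 1: z_31 = a_31 · x_1 = 0.10 × 312.245 / 0.2112375 = 31.2245 / 0.2112375 ≈ 147.817.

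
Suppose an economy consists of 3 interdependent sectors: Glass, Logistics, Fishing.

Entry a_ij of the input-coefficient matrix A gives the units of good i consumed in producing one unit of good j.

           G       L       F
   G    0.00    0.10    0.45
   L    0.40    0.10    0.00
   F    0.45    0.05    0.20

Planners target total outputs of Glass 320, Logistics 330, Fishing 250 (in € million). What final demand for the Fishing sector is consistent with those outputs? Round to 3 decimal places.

d_F = 39.500

I − A =
  [   1.00    -0.10    -0.45]
  [  -0.40     0.90     0.00]
  [  -0.45    -0.05     0.80]
d = (I − A) x:
  d_G = (+1.00)·320 + (-0.10)·330 + (-0.45)·250 = 174.500
  d_L = (-0.40)·320 + (+0.90)·330 + (+0.00)·250 = 169.000
  d_F = (-0.45)·320 + (-0.05)·330 + (+0.80)·250 = 39.500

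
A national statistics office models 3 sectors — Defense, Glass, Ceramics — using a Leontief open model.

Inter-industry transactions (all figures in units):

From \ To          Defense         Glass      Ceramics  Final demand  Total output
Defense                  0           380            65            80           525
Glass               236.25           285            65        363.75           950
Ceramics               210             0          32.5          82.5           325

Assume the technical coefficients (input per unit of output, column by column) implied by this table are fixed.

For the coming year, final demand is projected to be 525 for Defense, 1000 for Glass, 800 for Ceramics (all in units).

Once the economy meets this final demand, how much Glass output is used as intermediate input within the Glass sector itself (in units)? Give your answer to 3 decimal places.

Technical coefficients a_ij = z_ij / X_j:
  a_11 = 0/525 = 0.00, a_21 = 236.25/525 = 0.45, a_31 = 210/525 = 0.40
  a_12 = 380/950 = 0.40, a_22 = 285/950 = 0.30, a_32 = 0/950 = 0.00
  a_13 = 65/325 = 0.20, a_23 = 65/325 = 0.20, a_33 = 32.5/325 = 0.10
I − A =
  [   1.00    -0.40    -0.20]
  [  -0.45     0.70    -0.20]
  [  -0.40     0.00     0.90]
Cofactors of I−A, C_ij = (−1)^(i+j)·(minor ij) (rows/columns in the sector order above):
  C_11 = (0.70)(0.90) − (-0.20)(0.00) = 0.6300
  C_12 = −[(-0.45)(0.90) − (-0.20)(-0.40)] = 0.4850
  C_13 = (-0.45)(0.00) − (0.70)(-0.40) = 0.2800
  C_21 = −[(-0.40)(0.90) − (-0.20)(0.00)] = 0.3600
  C_22 = (1.00)(0.90) − (-0.20)(-0.40) = 0.8200
  C_23 = −[(1.00)(0.00) − (-0.40)(-0.40)] = 0.1600
  C_31 = (-0.40)(-0.20) − (-0.20)(0.70) = 0.2200
  C_32 = −[(1.00)(-0.20) − (-0.20)(-0.45)] = 0.2900
  C_33 = (1.00)(0.70) − (-0.40)(-0.45) = 0.5200
det(I−A) = Σ_j (I−A)_1j·C_1j = (1.00)(0.6300) + (-0.40)(0.4850) + (-0.20)(0.2800) = 0.3800
adj(I−A) = Cᵀ =
  [ 0.6300   0.3600   0.2200]
  [ 0.4850   0.8200   0.2900]
  [ 0.2800   0.1600   0.5200]
(I − A)⁻¹ = adj(I−A) / det(I−A) ≈
  [   1.6579     0.9474     0.5789]
  [   1.2763     2.1579     0.7632]
  [   0.7368     0.4211     1.3684]
First solve x = (I − A)⁻¹ d = adj(I−A)·d / det(I−A); in particular x_2 = (0.4850·525 + 0.8200·1000 + 0.2900·800) / 0.3800 = 1306.625 / 0.3800 ≈ 3438.48684.
Intermediate flow from 2 to 2: z_22 = a_22 · x_2 = 0.30 × 1306.625 / 0.3800 = 391.9875 / 0.3800 ≈ 1031.546.

z_22 = 1031.546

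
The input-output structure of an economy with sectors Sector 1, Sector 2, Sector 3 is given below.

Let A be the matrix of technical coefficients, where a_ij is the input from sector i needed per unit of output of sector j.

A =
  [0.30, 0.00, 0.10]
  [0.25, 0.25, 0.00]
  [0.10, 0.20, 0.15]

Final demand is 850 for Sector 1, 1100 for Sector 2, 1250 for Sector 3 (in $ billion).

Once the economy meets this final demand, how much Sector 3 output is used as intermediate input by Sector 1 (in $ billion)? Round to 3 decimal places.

I − A =
  [   0.70     0.00    -0.10]
  [  -0.25     0.75     0.00]
  [  -0.10    -0.20     0.85]
Cofactors of I−A, C_ij = (−1)^(i+j)·(minor ij) (rows/columns in the sector order above):
  C_11 = (0.75)(0.85) − (0.00)(-0.20) = 0.6375
  C_12 = −[(-0.25)(0.85) − (0.00)(-0.10)] = 0.2125
  C_13 = (-0.25)(-0.20) − (0.75)(-0.10) = 0.1250
  C_21 = −[(0.00)(0.85) − (-0.10)(-0.20)] = 0.0200
  C_22 = (0.70)(0.85) − (-0.10)(-0.10) = 0.5850
  C_23 = −[(0.70)(-0.20) − (0.00)(-0.10)] = 0.1400
  C_31 = (0.00)(0.00) − (-0.10)(0.75) = 0.0750
  C_32 = −[(0.70)(0.00) − (-0.10)(-0.25)] = 0.0250
  C_33 = (0.70)(0.75) − (0.00)(-0.25) = 0.5250
det(I−A) = Σ_j (I−A)_1j·C_1j = (0.70)(0.6375) + (0.00)(0.2125) + (-0.10)(0.1250) = 0.43375
adj(I−A) = Cᵀ =
  [ 0.6375   0.0200   0.0750]
  [ 0.2125   0.5850   0.0250]
  [ 0.1250   0.1400   0.5250]
(I − A)⁻¹ = adj(I−A) / det(I−A) ≈
  [   1.4697     0.0461     0.1729]
  [   0.4899     1.3487     0.0576]
  [   0.2882     0.3228     1.2104]
First solve x = (I − A)⁻¹ d = adj(I−A)·d / det(I−A); in particular x_1 = (0.6375·850 + 0.0200·1100 + 0.0750·1250) / 0.43375 = 657.625 / 0.43375 ≈ 1516.13833.
Intermediate flow from 3 to 1: z_31 = a_31 · x_1 = 0.10 × 657.625 / 0.43375 = 65.7625 / 0.43375 ≈ 151.614.

z_31 = 151.614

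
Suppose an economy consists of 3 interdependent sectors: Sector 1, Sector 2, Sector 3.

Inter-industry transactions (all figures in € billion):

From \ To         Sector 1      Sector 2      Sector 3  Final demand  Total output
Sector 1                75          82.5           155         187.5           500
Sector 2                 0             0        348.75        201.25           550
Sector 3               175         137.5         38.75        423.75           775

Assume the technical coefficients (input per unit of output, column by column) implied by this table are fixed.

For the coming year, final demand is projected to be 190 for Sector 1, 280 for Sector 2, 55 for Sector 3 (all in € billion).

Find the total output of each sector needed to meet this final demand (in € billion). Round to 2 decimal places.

Technical coefficients a_ij = z_ij / X_j:
  a_11 = 75/500 = 0.15, a_21 = 0/500 = 0.00, a_31 = 175/500 = 0.35
  a_12 = 82.5/550 = 0.15, a_22 = 0/550 = 0.00, a_32 = 137.5/550 = 0.25
  a_13 = 155/775 = 0.20, a_23 = 348.75/775 = 0.45, a_33 = 38.75/775 = 0.05
I − A =
  [   0.85    -0.15    -0.20]
  [   0.00     1.00    -0.45]
  [  -0.35    -0.25     0.95]
Cofactors of I−A, C_ij = (−1)^(i+j)·(minor ij) (rows/columns in the sector order above):
  C_11 = (1.00)(0.95) − (-0.45)(-0.25) = 0.8375
  C_12 = −[(0.00)(0.95) − (-0.45)(-0.35)] = 0.1575
  C_13 = (0.00)(-0.25) − (1.00)(-0.35) = 0.3500
  C_21 = −[(-0.15)(0.95) − (-0.20)(-0.25)] = 0.1925
  C_22 = (0.85)(0.95) − (-0.20)(-0.35) = 0.7375
  C_23 = −[(0.85)(-0.25) − (-0.15)(-0.35)] = 0.2650
  C_31 = (-0.15)(-0.45) − (-0.20)(1.00) = 0.2675
  C_32 = −[(0.85)(-0.45) − (-0.20)(0.00)] = 0.3825
  C_33 = (0.85)(1.00) − (-0.15)(0.00) = 0.8500
det(I−A) = Σ_j (I−A)_1j·C_1j = (0.85)(0.8375) + (-0.15)(0.1575) + (-0.20)(0.3500) = 0.61825
adj(I−A) = Cᵀ =
  [ 0.8375   0.1925   0.2675]
  [ 0.1575   0.7375   0.3825]
  [ 0.3500   0.2650   0.8500]
(I − A)⁻¹ = adj(I−A) / det(I−A) ≈
  [   1.3546     0.3114     0.4327]
  [   0.2548     1.1929     0.6187]
  [   0.5661     0.4286     1.3748]
x = (I − A)⁻¹ d = adj(I−A)·d / det(I−A), with det(I−A) = 0.61825:
  x_1 = (0.8375·190 + 0.1925·280 + 0.2675·55) / 0.61825 = 227.7375 / 0.61825 ≈ 368.36
  x_2 = (0.1575·190 + 0.7375·280 + 0.3825·55) / 0.61825 = 257.4625 / 0.61825 ≈ 416.44
  x_3 = (0.3500·190 + 0.2650·280 + 0.8500·55) / 0.61825 = 187.45 / 0.61825 ≈ 303.19

x_1 = 368.36, x_2 = 416.44, x_3 = 303.19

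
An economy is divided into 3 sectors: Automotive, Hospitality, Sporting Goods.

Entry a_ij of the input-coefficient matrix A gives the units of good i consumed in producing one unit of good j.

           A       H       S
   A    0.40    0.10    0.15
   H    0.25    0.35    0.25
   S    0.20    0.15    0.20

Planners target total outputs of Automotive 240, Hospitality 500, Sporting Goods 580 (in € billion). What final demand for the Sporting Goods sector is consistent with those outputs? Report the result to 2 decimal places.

I − A =
  [   0.60    -0.10    -0.15]
  [  -0.25     0.65    -0.25]
  [  -0.20    -0.15     0.80]
d = (I − A) x:
  d_A = (+0.60)·240 + (-0.10)·500 + (-0.15)·580 = 7.00
  d_H = (-0.25)·240 + (+0.65)·500 + (-0.25)·580 = 120.00
  d_S = (-0.20)·240 + (-0.15)·500 + (+0.80)·580 = 341.00

d_S = 341.00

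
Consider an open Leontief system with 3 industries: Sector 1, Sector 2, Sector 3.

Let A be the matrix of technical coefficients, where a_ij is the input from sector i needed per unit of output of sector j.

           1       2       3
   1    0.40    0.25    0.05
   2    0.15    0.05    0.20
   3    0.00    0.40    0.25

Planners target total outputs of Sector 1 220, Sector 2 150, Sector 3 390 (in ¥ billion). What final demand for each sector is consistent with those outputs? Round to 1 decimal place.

d_1 = 75.0, d_2 = 31.5, d_3 = 232.5

I − A =
  [   0.60    -0.25    -0.05]
  [  -0.15     0.95    -0.20]
  [   0.00    -0.40     0.75]
d = (I − A) x:
  d_1 = (+0.60)·220 + (-0.25)·150 + (-0.05)·390 = 75.0
  d_2 = (-0.15)·220 + (+0.95)·150 + (-0.20)·390 = 31.5
  d_3 = (+0.00)·220 + (-0.40)·150 + (+0.75)·390 = 232.5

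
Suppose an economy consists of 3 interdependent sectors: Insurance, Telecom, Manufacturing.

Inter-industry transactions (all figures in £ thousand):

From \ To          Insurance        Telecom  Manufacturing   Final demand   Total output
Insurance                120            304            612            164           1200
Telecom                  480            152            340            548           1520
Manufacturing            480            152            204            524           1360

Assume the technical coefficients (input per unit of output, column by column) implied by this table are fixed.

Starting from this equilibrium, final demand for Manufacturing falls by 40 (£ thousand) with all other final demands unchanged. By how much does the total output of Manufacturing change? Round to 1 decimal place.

Δx_3 = -73.4

Technical coefficients a_ij = z_ij / X_j:
  a_11 = 120/1200 = 0.10, a_21 = 480/1200 = 0.40, a_31 = 480/1200 = 0.40
  a_12 = 304/1520 = 0.20, a_22 = 152/1520 = 0.10, a_32 = 152/1520 = 0.10
  a_13 = 612/1360 = 0.45, a_23 = 340/1360 = 0.25, a_33 = 204/1360 = 0.15
I − A =
  [   0.90    -0.20    -0.45]
  [  -0.40     0.90    -0.25]
  [  -0.40    -0.10     0.85]
Cofactors of I−A, C_ij = (−1)^(i+j)·(minor ij) (rows/columns in the sector order above):
  C_11 = (0.90)(0.85) − (-0.25)(-0.10) = 0.7400
  C_12 = −[(-0.40)(0.85) − (-0.25)(-0.40)] = 0.4400
  C_13 = (-0.40)(-0.10) − (0.90)(-0.40) = 0.4000
  C_21 = −[(-0.20)(0.85) − (-0.45)(-0.10)] = 0.2150
  C_22 = (0.90)(0.85) − (-0.45)(-0.40) = 0.5850
  C_23 = −[(0.90)(-0.10) − (-0.20)(-0.40)] = 0.1700
  C_31 = (-0.20)(-0.25) − (-0.45)(0.90) = 0.4550
  C_32 = −[(0.90)(-0.25) − (-0.45)(-0.40)] = 0.4050
  C_33 = (0.90)(0.90) − (-0.20)(-0.40) = 0.7300
det(I−A) = Σ_j (I−A)_1j·C_1j = (0.90)(0.7400) + (-0.20)(0.4400) + (-0.45)(0.4000) = 0.3980
adj(I−A) = Cᵀ =
  [ 0.7400   0.2150   0.4550]
  [ 0.4400   0.5850   0.4050]
  [ 0.4000   0.1700   0.7300]
(I − A)⁻¹ = adj(I−A) / det(I−A) ≈
  [   1.8593     0.5402     1.1432]
  [   1.1055     1.4698     1.0176]
  [   1.0050     0.4271     1.8342]
Δx = (I − A)⁻¹ Δd with Δd having -40 in the Manufacturing component and 0 elsewhere.
So Δx_3 = L_33 · (-40), where L_33 = adj(I−A)_33 / det(I−A) = 0.7300 / 0.3980.
Δx_3 = 0.7300 × (-40) / 0.3980 = -29.20 / 0.3980 ≈ -73.4.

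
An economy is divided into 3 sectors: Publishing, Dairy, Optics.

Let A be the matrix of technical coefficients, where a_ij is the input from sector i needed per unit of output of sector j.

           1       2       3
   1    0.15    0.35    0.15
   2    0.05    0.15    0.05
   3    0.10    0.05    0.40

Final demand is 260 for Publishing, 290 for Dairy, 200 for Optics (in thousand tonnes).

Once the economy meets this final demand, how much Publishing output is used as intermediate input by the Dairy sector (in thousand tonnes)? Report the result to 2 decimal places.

I − A =
  [   0.85    -0.35    -0.15]
  [  -0.05     0.85    -0.05]
  [  -0.10    -0.05     0.60]
Cofactors of I−A, C_ij = (−1)^(i+j)·(minor ij) (rows/columns in the sector order above):
  C_11 = (0.85)(0.60) − (-0.05)(-0.05) = 0.5075
  C_12 = −[(-0.05)(0.60) − (-0.05)(-0.10)] = 0.0350
  C_13 = (-0.05)(-0.05) − (0.85)(-0.10) = 0.0875
  C_21 = −[(-0.35)(0.60) − (-0.15)(-0.05)] = 0.2175
  C_22 = (0.85)(0.60) − (-0.15)(-0.10) = 0.4950
  C_23 = −[(0.85)(-0.05) − (-0.35)(-0.10)] = 0.0775
  C_31 = (-0.35)(-0.05) − (-0.15)(0.85) = 0.1450
  C_32 = −[(0.85)(-0.05) − (-0.15)(-0.05)] = 0.0500
  C_33 = (0.85)(0.85) − (-0.35)(-0.05) = 0.7050
det(I−A) = Σ_j (I−A)_1j·C_1j = (0.85)(0.5075) + (-0.35)(0.0350) + (-0.15)(0.0875) = 0.4060
adj(I−A) = Cᵀ =
  [ 0.5075   0.2175   0.1450]
  [ 0.0350   0.4950   0.0500]
  [ 0.0875   0.0775   0.7050]
(I − A)⁻¹ = adj(I−A) / det(I−A) ≈
  [   1.2500     0.5357     0.3571]
  [   0.0862     1.2192     0.1232]
  [   0.2155     0.1909     1.7365]
First solve x = (I − A)⁻¹ d = adj(I−A)·d / det(I−A); in particular x_2 = (0.0350·260 + 0.4950·290 + 0.0500·200) / 0.4060 = 162.65 / 0.4060 ≈ 400.6158.
Intermediate flow from 1 to 2: z_12 = a_12 · x_2 = 0.35 × 162.65 / 0.4060 = 56.9275 / 0.4060 ≈ 140.22.

z_12 = 140.22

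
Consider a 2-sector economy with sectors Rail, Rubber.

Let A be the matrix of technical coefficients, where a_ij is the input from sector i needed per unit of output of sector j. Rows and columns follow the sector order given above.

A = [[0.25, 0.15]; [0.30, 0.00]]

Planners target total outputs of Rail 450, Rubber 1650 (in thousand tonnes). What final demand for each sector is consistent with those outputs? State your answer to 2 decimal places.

d_1 = 90.00, d_2 = 1515.00

I − A =
  [   0.75    -0.15]
  [  -0.30     1.00]
d = (I − A) x:
  d_1 = (+0.75)·450 + (-0.15)·1650 = 90.00
  d_2 = (-0.30)·450 + (+1.00)·1650 = 1515.00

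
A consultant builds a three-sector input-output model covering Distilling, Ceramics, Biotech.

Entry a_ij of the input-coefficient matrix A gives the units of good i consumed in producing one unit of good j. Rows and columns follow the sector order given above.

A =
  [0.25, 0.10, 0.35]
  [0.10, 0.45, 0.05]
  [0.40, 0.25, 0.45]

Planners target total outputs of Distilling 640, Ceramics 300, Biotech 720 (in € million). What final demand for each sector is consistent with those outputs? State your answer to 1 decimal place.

d_1 = 198.0, d_2 = 65.0, d_3 = 65.0

I − A =
  [   0.75    -0.10    -0.35]
  [  -0.10     0.55    -0.05]
  [  -0.40    -0.25     0.55]
d = (I − A) x:
  d_1 = (+0.75)·640 + (-0.10)·300 + (-0.35)·720 = 198.0
  d_2 = (-0.10)·640 + (+0.55)·300 + (-0.05)·720 = 65.0
  d_3 = (-0.40)·640 + (-0.25)·300 + (+0.55)·720 = 65.0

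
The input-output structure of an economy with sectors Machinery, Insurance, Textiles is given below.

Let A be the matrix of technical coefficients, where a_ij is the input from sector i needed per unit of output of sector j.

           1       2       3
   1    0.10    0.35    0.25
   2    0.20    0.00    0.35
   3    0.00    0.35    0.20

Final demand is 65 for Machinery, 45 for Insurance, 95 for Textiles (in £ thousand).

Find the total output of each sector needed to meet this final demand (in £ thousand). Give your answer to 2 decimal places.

x_1 = 178.95, x_2 = 144.48, x_3 = 181.96

I − A =
  [   0.90    -0.35    -0.25]
  [  -0.20     1.00    -0.35]
  [   0.00    -0.35     0.80]
Cofactors of I−A, C_ij = (−1)^(i+j)·(minor ij) (rows/columns in the sector order above):
  C_11 = (1.00)(0.80) − (-0.35)(-0.35) = 0.6775
  C_12 = −[(-0.20)(0.80) − (-0.35)(0.00)] = 0.1600
  C_13 = (-0.20)(-0.35) − (1.00)(0.00) = 0.0700
  C_21 = −[(-0.35)(0.80) − (-0.25)(-0.35)] = 0.3675
  C_22 = (0.90)(0.80) − (-0.25)(0.00) = 0.7200
  C_23 = −[(0.90)(-0.35) − (-0.35)(0.00)] = 0.3150
  C_31 = (-0.35)(-0.35) − (-0.25)(1.00) = 0.3725
  C_32 = −[(0.90)(-0.35) − (-0.25)(-0.20)] = 0.3650
  C_33 = (0.90)(1.00) − (-0.35)(-0.20) = 0.8300
det(I−A) = Σ_j (I−A)_1j·C_1j = (0.90)(0.6775) + (-0.35)(0.1600) + (-0.25)(0.0700) = 0.53625
adj(I−A) = Cᵀ =
  [ 0.6775   0.3675   0.3725]
  [ 0.1600   0.7200   0.3650]
  [ 0.0700   0.3150   0.8300]
(I − A)⁻¹ = adj(I−A) / det(I−A) ≈
  [   1.2634     0.6853     0.6946]
  [   0.2984     1.3427     0.6807]
  [   0.1305     0.5874     1.5478]
x = (I − A)⁻¹ d = adj(I−A)·d / det(I−A), with det(I−A) = 0.53625:
  x_1 = (0.6775·65 + 0.3675·45 + 0.3725·95) / 0.53625 = 95.9625 / 0.53625 ≈ 178.95
  x_2 = (0.1600·65 + 0.7200·45 + 0.3650·95) / 0.53625 = 77.475 / 0.53625 ≈ 144.48
  x_3 = (0.0700·65 + 0.3150·45 + 0.8300·95) / 0.53625 = 97.575 / 0.53625 ≈ 181.96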